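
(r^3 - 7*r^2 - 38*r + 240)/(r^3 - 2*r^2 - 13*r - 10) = (r^2 - 2*r - 48)/(r^2 + 3*r + 2)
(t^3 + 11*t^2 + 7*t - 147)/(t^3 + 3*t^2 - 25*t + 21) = (t + 7)/(t - 1)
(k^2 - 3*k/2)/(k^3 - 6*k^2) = (k - 3/2)/(k*(k - 6))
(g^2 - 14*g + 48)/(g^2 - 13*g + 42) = (g - 8)/(g - 7)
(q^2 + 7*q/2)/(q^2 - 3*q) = (q + 7/2)/(q - 3)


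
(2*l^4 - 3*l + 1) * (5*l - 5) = 10*l^5 - 10*l^4 - 15*l^2 + 20*l - 5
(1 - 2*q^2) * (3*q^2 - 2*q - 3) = -6*q^4 + 4*q^3 + 9*q^2 - 2*q - 3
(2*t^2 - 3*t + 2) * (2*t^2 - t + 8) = 4*t^4 - 8*t^3 + 23*t^2 - 26*t + 16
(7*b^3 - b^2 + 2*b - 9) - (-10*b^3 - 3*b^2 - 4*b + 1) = 17*b^3 + 2*b^2 + 6*b - 10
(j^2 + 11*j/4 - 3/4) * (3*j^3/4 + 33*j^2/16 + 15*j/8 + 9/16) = 3*j^5/4 + 33*j^4/8 + 447*j^3/64 + 267*j^2/64 + 9*j/64 - 27/64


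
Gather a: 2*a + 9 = 2*a + 9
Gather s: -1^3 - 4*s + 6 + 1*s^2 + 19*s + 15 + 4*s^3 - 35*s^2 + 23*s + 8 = 4*s^3 - 34*s^2 + 38*s + 28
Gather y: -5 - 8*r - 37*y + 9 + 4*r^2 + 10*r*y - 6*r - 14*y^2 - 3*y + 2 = 4*r^2 - 14*r - 14*y^2 + y*(10*r - 40) + 6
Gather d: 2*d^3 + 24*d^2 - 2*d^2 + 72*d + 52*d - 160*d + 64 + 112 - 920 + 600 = 2*d^3 + 22*d^2 - 36*d - 144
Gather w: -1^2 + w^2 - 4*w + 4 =w^2 - 4*w + 3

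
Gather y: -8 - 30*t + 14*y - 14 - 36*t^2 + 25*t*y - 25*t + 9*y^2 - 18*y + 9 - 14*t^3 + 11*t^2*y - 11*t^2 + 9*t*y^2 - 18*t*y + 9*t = -14*t^3 - 47*t^2 - 46*t + y^2*(9*t + 9) + y*(11*t^2 + 7*t - 4) - 13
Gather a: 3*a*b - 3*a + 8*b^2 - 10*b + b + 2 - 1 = a*(3*b - 3) + 8*b^2 - 9*b + 1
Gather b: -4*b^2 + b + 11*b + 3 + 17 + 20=-4*b^2 + 12*b + 40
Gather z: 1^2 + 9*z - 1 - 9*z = 0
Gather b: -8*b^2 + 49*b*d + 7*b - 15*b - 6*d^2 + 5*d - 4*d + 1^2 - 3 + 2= -8*b^2 + b*(49*d - 8) - 6*d^2 + d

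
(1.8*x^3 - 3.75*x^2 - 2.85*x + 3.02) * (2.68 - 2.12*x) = -3.816*x^4 + 12.774*x^3 - 4.008*x^2 - 14.0404*x + 8.0936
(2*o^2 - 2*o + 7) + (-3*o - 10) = 2*o^2 - 5*o - 3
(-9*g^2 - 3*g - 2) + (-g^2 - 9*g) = -10*g^2 - 12*g - 2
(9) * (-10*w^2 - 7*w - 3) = -90*w^2 - 63*w - 27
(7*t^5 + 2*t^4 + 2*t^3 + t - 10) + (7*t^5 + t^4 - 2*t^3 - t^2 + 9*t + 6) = 14*t^5 + 3*t^4 - t^2 + 10*t - 4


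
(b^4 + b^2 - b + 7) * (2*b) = 2*b^5 + 2*b^3 - 2*b^2 + 14*b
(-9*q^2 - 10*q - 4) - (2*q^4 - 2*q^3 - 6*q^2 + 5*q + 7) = -2*q^4 + 2*q^3 - 3*q^2 - 15*q - 11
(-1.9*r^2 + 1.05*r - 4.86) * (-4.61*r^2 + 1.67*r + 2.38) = 8.759*r^4 - 8.0135*r^3 + 19.6361*r^2 - 5.6172*r - 11.5668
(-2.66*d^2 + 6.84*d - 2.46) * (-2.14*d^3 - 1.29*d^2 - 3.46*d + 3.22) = 5.6924*d^5 - 11.2062*d^4 + 5.6444*d^3 - 29.0582*d^2 + 30.5364*d - 7.9212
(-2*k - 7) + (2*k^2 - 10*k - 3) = 2*k^2 - 12*k - 10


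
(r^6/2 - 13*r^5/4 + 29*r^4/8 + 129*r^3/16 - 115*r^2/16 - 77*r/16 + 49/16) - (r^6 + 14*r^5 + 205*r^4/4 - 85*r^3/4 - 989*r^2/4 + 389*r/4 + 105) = -r^6/2 - 69*r^5/4 - 381*r^4/8 + 469*r^3/16 + 3841*r^2/16 - 1633*r/16 - 1631/16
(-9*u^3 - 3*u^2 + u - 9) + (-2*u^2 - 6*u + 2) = -9*u^3 - 5*u^2 - 5*u - 7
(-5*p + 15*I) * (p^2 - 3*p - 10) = -5*p^3 + 15*p^2 + 15*I*p^2 + 50*p - 45*I*p - 150*I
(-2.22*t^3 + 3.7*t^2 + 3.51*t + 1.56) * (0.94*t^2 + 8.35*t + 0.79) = -2.0868*t^5 - 15.059*t^4 + 32.4406*t^3 + 33.6979*t^2 + 15.7989*t + 1.2324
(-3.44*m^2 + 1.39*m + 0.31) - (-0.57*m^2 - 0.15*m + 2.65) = -2.87*m^2 + 1.54*m - 2.34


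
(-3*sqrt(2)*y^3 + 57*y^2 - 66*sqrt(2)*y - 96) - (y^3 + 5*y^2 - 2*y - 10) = -3*sqrt(2)*y^3 - y^3 + 52*y^2 - 66*sqrt(2)*y + 2*y - 86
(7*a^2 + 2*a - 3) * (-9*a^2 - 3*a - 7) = -63*a^4 - 39*a^3 - 28*a^2 - 5*a + 21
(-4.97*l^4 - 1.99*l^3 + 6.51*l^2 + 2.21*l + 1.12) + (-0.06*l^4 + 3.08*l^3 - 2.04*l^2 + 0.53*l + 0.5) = -5.03*l^4 + 1.09*l^3 + 4.47*l^2 + 2.74*l + 1.62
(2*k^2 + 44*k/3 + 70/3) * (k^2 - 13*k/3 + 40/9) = 2*k^4 + 6*k^3 - 94*k^2/3 - 970*k/27 + 2800/27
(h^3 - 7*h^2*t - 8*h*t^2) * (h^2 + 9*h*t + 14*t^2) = h^5 + 2*h^4*t - 57*h^3*t^2 - 170*h^2*t^3 - 112*h*t^4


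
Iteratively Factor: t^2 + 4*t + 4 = (t + 2)*(t + 2)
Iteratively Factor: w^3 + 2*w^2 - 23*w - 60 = (w + 3)*(w^2 - w - 20) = (w + 3)*(w + 4)*(w - 5)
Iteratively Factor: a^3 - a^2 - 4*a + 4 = (a - 2)*(a^2 + a - 2) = (a - 2)*(a + 2)*(a - 1)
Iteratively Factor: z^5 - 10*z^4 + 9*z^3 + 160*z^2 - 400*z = (z - 5)*(z^4 - 5*z^3 - 16*z^2 + 80*z) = z*(z - 5)*(z^3 - 5*z^2 - 16*z + 80) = z*(z - 5)*(z - 4)*(z^2 - z - 20) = z*(z - 5)^2*(z - 4)*(z + 4)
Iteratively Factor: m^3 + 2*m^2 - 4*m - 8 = (m + 2)*(m^2 - 4) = (m - 2)*(m + 2)*(m + 2)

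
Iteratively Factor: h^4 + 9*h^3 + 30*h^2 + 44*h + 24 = (h + 3)*(h^3 + 6*h^2 + 12*h + 8) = (h + 2)*(h + 3)*(h^2 + 4*h + 4) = (h + 2)^2*(h + 3)*(h + 2)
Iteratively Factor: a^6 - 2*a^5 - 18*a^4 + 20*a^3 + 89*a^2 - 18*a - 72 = (a - 3)*(a^5 + a^4 - 15*a^3 - 25*a^2 + 14*a + 24) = (a - 3)*(a + 2)*(a^4 - a^3 - 13*a^2 + a + 12) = (a - 4)*(a - 3)*(a + 2)*(a^3 + 3*a^2 - a - 3) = (a - 4)*(a - 3)*(a + 1)*(a + 2)*(a^2 + 2*a - 3) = (a - 4)*(a - 3)*(a - 1)*(a + 1)*(a + 2)*(a + 3)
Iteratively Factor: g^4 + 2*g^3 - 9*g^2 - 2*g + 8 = (g - 2)*(g^3 + 4*g^2 - g - 4) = (g - 2)*(g - 1)*(g^2 + 5*g + 4) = (g - 2)*(g - 1)*(g + 4)*(g + 1)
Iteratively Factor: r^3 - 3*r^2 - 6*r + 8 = (r + 2)*(r^2 - 5*r + 4) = (r - 1)*(r + 2)*(r - 4)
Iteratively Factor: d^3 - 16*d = (d + 4)*(d^2 - 4*d) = d*(d + 4)*(d - 4)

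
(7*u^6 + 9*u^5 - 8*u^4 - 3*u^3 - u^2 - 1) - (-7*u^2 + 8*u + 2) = 7*u^6 + 9*u^5 - 8*u^4 - 3*u^3 + 6*u^2 - 8*u - 3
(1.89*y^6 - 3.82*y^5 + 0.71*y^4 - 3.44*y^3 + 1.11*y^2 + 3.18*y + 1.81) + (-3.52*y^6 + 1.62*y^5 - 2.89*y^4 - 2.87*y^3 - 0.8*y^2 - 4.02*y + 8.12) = -1.63*y^6 - 2.2*y^5 - 2.18*y^4 - 6.31*y^3 + 0.31*y^2 - 0.839999999999999*y + 9.93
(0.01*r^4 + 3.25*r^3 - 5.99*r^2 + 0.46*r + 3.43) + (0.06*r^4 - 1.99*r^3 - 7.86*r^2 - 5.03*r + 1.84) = 0.07*r^4 + 1.26*r^3 - 13.85*r^2 - 4.57*r + 5.27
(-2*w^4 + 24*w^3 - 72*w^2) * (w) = -2*w^5 + 24*w^4 - 72*w^3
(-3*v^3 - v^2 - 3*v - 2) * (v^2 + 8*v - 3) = -3*v^5 - 25*v^4 - 2*v^3 - 23*v^2 - 7*v + 6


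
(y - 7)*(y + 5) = y^2 - 2*y - 35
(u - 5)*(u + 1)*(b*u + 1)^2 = b^2*u^4 - 4*b^2*u^3 - 5*b^2*u^2 + 2*b*u^3 - 8*b*u^2 - 10*b*u + u^2 - 4*u - 5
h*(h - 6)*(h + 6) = h^3 - 36*h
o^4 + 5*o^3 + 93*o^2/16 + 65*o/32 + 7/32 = (o + 1/4)^2*(o + 1)*(o + 7/2)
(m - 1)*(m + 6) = m^2 + 5*m - 6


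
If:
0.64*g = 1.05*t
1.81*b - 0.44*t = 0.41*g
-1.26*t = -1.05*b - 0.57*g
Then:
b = 0.00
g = 0.00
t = 0.00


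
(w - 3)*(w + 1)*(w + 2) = w^3 - 7*w - 6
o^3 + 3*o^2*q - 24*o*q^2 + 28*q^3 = (o - 2*q)^2*(o + 7*q)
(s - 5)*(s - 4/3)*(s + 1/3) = s^3 - 6*s^2 + 41*s/9 + 20/9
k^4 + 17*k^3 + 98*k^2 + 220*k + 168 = (k + 2)^2*(k + 6)*(k + 7)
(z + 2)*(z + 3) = z^2 + 5*z + 6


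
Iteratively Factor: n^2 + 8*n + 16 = (n + 4)*(n + 4)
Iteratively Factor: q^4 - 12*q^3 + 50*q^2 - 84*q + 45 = (q - 1)*(q^3 - 11*q^2 + 39*q - 45) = (q - 5)*(q - 1)*(q^2 - 6*q + 9) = (q - 5)*(q - 3)*(q - 1)*(q - 3)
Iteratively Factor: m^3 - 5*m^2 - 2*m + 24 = (m - 3)*(m^2 - 2*m - 8) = (m - 3)*(m + 2)*(m - 4)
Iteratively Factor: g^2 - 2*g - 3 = (g - 3)*(g + 1)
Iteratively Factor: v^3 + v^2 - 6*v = (v - 2)*(v^2 + 3*v) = v*(v - 2)*(v + 3)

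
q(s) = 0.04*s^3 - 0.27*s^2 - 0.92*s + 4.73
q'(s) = 0.12*s^2 - 0.54*s - 0.92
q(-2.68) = 4.49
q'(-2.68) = 1.39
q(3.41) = 0.04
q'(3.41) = -1.37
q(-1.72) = 5.31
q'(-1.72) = 0.36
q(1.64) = 2.67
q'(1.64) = -1.48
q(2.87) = 0.81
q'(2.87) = -1.48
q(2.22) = 1.79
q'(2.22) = -1.53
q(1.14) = 3.39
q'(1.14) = -1.38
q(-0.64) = 5.20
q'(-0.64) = -0.53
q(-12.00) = -92.23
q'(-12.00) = 22.84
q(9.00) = 3.74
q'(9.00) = 3.94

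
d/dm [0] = 0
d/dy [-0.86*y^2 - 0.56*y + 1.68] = -1.72*y - 0.56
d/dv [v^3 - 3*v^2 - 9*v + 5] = 3*v^2 - 6*v - 9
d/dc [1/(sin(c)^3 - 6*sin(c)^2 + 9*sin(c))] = 3*(1 - sin(c))*cos(c)/((sin(c) - 3)^3*sin(c)^2)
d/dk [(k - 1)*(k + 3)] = 2*k + 2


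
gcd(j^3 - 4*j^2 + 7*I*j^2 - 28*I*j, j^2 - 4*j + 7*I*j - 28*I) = j^2 + j*(-4 + 7*I) - 28*I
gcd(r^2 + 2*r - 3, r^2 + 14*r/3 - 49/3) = 1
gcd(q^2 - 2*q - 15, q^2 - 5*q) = q - 5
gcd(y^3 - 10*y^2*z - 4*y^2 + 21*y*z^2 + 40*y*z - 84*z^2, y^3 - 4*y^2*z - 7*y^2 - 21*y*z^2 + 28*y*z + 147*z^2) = y - 7*z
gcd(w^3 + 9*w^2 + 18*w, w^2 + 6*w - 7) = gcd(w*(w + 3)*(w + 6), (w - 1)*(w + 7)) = 1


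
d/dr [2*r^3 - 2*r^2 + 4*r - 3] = 6*r^2 - 4*r + 4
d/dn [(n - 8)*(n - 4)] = 2*n - 12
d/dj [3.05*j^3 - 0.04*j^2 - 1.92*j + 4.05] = 9.15*j^2 - 0.08*j - 1.92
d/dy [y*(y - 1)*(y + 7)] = 3*y^2 + 12*y - 7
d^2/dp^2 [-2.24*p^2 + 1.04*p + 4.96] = -4.48000000000000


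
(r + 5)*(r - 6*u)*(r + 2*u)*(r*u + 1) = r^4*u - 4*r^3*u^2 + 5*r^3*u + r^3 - 12*r^2*u^3 - 20*r^2*u^2 - 4*r^2*u + 5*r^2 - 60*r*u^3 - 12*r*u^2 - 20*r*u - 60*u^2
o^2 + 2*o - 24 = (o - 4)*(o + 6)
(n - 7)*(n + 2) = n^2 - 5*n - 14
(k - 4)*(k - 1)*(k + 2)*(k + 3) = k^4 - 15*k^2 - 10*k + 24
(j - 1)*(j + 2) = j^2 + j - 2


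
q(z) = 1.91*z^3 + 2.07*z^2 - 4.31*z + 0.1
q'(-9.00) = 422.56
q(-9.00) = -1185.83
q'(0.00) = -4.31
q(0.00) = 0.10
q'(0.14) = -3.62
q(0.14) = -0.46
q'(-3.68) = 58.05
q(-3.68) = -51.19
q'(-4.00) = 70.81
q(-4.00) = -71.78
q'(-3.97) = 69.56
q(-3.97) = -69.67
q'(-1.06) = -2.26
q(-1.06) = 4.72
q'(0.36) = -2.08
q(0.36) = -1.09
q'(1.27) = 10.19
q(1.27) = 1.88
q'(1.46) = 13.95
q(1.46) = 4.16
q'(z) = 5.73*z^2 + 4.14*z - 4.31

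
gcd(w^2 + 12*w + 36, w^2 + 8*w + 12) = w + 6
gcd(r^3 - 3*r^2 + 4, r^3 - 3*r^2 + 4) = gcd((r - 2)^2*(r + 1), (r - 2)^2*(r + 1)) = r^3 - 3*r^2 + 4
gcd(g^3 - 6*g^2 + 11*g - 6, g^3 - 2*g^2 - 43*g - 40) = 1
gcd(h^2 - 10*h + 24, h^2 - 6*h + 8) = h - 4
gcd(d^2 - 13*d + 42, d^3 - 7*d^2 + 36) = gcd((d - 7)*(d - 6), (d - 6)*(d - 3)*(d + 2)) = d - 6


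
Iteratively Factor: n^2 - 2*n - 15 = (n - 5)*(n + 3)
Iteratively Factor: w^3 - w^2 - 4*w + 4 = (w + 2)*(w^2 - 3*w + 2) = (w - 1)*(w + 2)*(w - 2)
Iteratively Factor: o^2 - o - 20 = (o - 5)*(o + 4)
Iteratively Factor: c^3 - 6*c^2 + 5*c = (c - 5)*(c^2 - c) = (c - 5)*(c - 1)*(c)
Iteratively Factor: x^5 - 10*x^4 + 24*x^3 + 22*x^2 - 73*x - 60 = (x + 1)*(x^4 - 11*x^3 + 35*x^2 - 13*x - 60) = (x - 5)*(x + 1)*(x^3 - 6*x^2 + 5*x + 12) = (x - 5)*(x - 4)*(x + 1)*(x^2 - 2*x - 3) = (x - 5)*(x - 4)*(x + 1)^2*(x - 3)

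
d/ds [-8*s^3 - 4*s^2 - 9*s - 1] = -24*s^2 - 8*s - 9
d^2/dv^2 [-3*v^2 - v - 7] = -6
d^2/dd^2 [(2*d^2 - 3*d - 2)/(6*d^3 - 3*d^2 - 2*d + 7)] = 6*(24*d^6 - 108*d^5 - 66*d^4 - 125*d^3 + 300*d^2 + 9*d + 2)/(216*d^9 - 324*d^8 - 54*d^7 + 945*d^6 - 738*d^5 - 351*d^4 + 1126*d^3 - 357*d^2 - 294*d + 343)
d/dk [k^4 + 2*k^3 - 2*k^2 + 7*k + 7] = 4*k^3 + 6*k^2 - 4*k + 7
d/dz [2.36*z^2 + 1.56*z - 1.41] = 4.72*z + 1.56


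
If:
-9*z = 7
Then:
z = -7/9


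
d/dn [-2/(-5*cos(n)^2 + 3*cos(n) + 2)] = 2*(10*cos(n) - 3)*sin(n)/(-5*cos(n)^2 + 3*cos(n) + 2)^2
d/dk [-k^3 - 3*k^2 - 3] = 3*k*(-k - 2)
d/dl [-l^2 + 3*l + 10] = 3 - 2*l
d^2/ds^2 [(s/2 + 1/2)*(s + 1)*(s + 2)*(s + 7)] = 6*s^2 + 33*s + 33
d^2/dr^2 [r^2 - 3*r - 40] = 2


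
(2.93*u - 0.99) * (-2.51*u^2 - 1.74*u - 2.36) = -7.3543*u^3 - 2.6133*u^2 - 5.1922*u + 2.3364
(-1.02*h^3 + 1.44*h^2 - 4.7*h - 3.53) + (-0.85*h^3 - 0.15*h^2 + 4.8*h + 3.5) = -1.87*h^3 + 1.29*h^2 + 0.0999999999999996*h - 0.0299999999999998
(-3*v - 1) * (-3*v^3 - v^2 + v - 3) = 9*v^4 + 6*v^3 - 2*v^2 + 8*v + 3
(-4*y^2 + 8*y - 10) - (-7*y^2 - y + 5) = 3*y^2 + 9*y - 15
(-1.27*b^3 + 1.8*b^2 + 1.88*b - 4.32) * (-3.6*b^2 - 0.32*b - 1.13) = 4.572*b^5 - 6.0736*b^4 - 5.9089*b^3 + 12.9164*b^2 - 0.742*b + 4.8816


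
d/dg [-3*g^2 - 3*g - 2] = -6*g - 3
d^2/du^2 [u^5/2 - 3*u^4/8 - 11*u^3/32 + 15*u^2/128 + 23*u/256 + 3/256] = 10*u^3 - 9*u^2/2 - 33*u/16 + 15/64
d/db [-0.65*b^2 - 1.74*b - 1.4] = -1.3*b - 1.74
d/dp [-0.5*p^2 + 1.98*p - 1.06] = 1.98 - 1.0*p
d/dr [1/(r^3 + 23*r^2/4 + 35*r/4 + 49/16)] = 64*(-12*r^2 - 46*r - 35)/(16*r^3 + 92*r^2 + 140*r + 49)^2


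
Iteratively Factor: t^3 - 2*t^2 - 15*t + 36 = (t - 3)*(t^2 + t - 12) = (t - 3)^2*(t + 4)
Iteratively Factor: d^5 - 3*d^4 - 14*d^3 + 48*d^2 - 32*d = (d)*(d^4 - 3*d^3 - 14*d^2 + 48*d - 32) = d*(d - 4)*(d^3 + d^2 - 10*d + 8) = d*(d - 4)*(d + 4)*(d^2 - 3*d + 2) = d*(d - 4)*(d - 2)*(d + 4)*(d - 1)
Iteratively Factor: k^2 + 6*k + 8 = (k + 4)*(k + 2)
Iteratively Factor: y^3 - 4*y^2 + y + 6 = (y - 3)*(y^2 - y - 2) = (y - 3)*(y - 2)*(y + 1)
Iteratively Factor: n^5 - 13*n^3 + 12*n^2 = (n)*(n^4 - 13*n^2 + 12*n) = n^2*(n^3 - 13*n + 12) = n^2*(n - 1)*(n^2 + n - 12) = n^2*(n - 3)*(n - 1)*(n + 4)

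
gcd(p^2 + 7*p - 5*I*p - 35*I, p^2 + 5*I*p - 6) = 1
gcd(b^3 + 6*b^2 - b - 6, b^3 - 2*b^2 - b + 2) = b^2 - 1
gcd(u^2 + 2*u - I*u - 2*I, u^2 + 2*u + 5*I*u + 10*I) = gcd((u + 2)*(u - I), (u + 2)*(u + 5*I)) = u + 2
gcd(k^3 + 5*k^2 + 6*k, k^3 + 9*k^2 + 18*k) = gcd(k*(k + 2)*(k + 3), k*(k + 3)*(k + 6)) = k^2 + 3*k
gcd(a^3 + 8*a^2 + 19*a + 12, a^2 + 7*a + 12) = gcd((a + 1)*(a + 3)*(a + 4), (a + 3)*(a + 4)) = a^2 + 7*a + 12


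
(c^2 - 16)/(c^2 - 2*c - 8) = (c + 4)/(c + 2)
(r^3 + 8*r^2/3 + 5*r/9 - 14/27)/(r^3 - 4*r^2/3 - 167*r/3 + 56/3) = (r^2 + 3*r + 14/9)/(r^2 - r - 56)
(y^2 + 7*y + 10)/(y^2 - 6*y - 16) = (y + 5)/(y - 8)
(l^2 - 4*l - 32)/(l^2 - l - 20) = (l - 8)/(l - 5)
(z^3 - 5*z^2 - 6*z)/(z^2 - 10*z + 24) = z*(z + 1)/(z - 4)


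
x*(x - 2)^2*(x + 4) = x^4 - 12*x^2 + 16*x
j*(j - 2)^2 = j^3 - 4*j^2 + 4*j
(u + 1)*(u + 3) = u^2 + 4*u + 3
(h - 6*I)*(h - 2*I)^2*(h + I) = h^4 - 9*I*h^3 - 18*h^2 - 4*I*h - 24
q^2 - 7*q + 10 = (q - 5)*(q - 2)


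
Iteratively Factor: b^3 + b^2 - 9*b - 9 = (b - 3)*(b^2 + 4*b + 3) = (b - 3)*(b + 3)*(b + 1)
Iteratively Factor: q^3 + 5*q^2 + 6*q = (q + 2)*(q^2 + 3*q) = q*(q + 2)*(q + 3)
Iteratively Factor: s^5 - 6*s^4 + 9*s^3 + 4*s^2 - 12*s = (s - 2)*(s^4 - 4*s^3 + s^2 + 6*s) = (s - 2)^2*(s^3 - 2*s^2 - 3*s) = (s - 2)^2*(s + 1)*(s^2 - 3*s) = s*(s - 2)^2*(s + 1)*(s - 3)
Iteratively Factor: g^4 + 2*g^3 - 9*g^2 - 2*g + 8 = (g - 1)*(g^3 + 3*g^2 - 6*g - 8) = (g - 1)*(g + 1)*(g^2 + 2*g - 8) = (g - 2)*(g - 1)*(g + 1)*(g + 4)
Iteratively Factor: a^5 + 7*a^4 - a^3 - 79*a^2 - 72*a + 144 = (a + 3)*(a^4 + 4*a^3 - 13*a^2 - 40*a + 48) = (a - 3)*(a + 3)*(a^3 + 7*a^2 + 8*a - 16) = (a - 3)*(a + 3)*(a + 4)*(a^2 + 3*a - 4) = (a - 3)*(a + 3)*(a + 4)^2*(a - 1)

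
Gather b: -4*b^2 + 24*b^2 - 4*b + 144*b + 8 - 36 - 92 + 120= 20*b^2 + 140*b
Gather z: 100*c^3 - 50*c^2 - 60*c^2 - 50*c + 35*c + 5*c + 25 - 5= 100*c^3 - 110*c^2 - 10*c + 20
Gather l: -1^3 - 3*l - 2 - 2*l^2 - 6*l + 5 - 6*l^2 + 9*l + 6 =8 - 8*l^2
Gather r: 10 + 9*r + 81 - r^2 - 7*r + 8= -r^2 + 2*r + 99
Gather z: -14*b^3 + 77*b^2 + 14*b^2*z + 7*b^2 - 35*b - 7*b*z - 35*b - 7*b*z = -14*b^3 + 84*b^2 - 70*b + z*(14*b^2 - 14*b)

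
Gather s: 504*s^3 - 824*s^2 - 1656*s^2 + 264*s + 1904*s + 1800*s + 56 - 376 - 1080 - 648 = 504*s^3 - 2480*s^2 + 3968*s - 2048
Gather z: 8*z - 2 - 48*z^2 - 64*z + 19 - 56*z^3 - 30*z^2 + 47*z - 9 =-56*z^3 - 78*z^2 - 9*z + 8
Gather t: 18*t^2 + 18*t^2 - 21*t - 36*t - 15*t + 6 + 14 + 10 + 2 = 36*t^2 - 72*t + 32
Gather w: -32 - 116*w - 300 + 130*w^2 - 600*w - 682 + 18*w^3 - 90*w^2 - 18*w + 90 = 18*w^3 + 40*w^2 - 734*w - 924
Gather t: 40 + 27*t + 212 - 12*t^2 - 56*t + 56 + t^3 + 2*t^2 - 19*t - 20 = t^3 - 10*t^2 - 48*t + 288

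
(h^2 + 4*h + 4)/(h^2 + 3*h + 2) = (h + 2)/(h + 1)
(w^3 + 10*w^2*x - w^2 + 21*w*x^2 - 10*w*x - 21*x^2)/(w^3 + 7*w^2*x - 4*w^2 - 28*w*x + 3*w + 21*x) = (w + 3*x)/(w - 3)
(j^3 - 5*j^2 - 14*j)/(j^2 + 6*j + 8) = j*(j - 7)/(j + 4)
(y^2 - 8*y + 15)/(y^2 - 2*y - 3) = (y - 5)/(y + 1)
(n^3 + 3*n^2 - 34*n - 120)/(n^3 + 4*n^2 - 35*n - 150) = (n + 4)/(n + 5)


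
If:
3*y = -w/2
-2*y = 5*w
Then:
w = 0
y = 0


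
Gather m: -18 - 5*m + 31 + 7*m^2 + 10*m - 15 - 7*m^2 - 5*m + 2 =0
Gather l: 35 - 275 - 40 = -280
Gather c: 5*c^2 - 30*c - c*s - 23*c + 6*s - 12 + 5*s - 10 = 5*c^2 + c*(-s - 53) + 11*s - 22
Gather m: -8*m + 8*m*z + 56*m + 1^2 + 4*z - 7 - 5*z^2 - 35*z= m*(8*z + 48) - 5*z^2 - 31*z - 6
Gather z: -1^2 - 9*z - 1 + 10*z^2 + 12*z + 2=10*z^2 + 3*z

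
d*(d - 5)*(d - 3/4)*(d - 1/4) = d^4 - 6*d^3 + 83*d^2/16 - 15*d/16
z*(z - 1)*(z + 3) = z^3 + 2*z^2 - 3*z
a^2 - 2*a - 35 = (a - 7)*(a + 5)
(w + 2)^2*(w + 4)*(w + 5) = w^4 + 13*w^3 + 60*w^2 + 116*w + 80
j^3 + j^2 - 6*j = j*(j - 2)*(j + 3)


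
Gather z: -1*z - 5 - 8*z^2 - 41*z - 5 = -8*z^2 - 42*z - 10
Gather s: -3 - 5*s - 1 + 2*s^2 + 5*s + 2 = 2*s^2 - 2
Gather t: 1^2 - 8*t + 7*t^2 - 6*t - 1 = 7*t^2 - 14*t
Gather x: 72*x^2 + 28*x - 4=72*x^2 + 28*x - 4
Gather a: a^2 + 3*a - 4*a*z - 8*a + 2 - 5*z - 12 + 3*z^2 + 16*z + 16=a^2 + a*(-4*z - 5) + 3*z^2 + 11*z + 6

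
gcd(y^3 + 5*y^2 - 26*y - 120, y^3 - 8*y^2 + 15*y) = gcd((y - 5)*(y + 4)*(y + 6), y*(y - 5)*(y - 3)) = y - 5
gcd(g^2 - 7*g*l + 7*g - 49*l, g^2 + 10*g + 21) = g + 7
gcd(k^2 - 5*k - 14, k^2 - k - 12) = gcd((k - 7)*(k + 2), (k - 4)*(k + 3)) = 1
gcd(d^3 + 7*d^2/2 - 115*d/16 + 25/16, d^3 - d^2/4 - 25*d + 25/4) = d^2 + 19*d/4 - 5/4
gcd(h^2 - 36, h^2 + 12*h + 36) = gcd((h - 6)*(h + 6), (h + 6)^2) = h + 6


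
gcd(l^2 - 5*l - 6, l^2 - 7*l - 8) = l + 1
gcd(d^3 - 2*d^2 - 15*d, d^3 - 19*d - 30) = d^2 - 2*d - 15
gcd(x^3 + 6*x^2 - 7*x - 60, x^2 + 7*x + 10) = x + 5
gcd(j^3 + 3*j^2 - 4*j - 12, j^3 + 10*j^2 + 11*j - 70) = j - 2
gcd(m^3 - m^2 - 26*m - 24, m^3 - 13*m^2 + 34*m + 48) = m^2 - 5*m - 6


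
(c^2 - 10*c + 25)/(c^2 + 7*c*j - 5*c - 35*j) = (c - 5)/(c + 7*j)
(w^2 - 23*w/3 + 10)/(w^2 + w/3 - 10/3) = (w - 6)/(w + 2)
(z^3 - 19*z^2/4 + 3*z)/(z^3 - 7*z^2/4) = (4*z^2 - 19*z + 12)/(z*(4*z - 7))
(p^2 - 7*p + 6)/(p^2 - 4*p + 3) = (p - 6)/(p - 3)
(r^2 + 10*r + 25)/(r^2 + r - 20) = (r + 5)/(r - 4)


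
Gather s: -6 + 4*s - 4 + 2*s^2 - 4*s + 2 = 2*s^2 - 8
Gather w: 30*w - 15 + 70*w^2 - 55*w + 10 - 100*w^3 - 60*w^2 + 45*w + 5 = -100*w^3 + 10*w^2 + 20*w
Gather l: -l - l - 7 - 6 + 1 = -2*l - 12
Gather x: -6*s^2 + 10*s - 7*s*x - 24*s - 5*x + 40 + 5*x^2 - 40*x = -6*s^2 - 14*s + 5*x^2 + x*(-7*s - 45) + 40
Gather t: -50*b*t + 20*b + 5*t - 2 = 20*b + t*(5 - 50*b) - 2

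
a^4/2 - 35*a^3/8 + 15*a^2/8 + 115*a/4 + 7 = (a/2 + 1)*(a - 7)*(a - 4)*(a + 1/4)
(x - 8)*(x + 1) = x^2 - 7*x - 8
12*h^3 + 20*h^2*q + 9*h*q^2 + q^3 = (h + q)*(2*h + q)*(6*h + q)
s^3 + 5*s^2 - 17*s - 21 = (s - 3)*(s + 1)*(s + 7)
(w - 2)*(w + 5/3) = w^2 - w/3 - 10/3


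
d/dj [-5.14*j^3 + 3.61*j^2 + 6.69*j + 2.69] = -15.42*j^2 + 7.22*j + 6.69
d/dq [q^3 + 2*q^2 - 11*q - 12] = 3*q^2 + 4*q - 11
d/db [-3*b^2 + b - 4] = 1 - 6*b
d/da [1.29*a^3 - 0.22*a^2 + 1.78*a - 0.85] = 3.87*a^2 - 0.44*a + 1.78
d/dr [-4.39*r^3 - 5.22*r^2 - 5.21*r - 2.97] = -13.17*r^2 - 10.44*r - 5.21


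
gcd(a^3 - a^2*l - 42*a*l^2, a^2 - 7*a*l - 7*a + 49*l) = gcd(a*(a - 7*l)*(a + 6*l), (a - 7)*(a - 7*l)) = a - 7*l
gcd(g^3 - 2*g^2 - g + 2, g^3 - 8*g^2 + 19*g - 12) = g - 1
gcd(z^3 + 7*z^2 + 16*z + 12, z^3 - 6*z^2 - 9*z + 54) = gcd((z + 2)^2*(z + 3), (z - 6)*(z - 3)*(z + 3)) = z + 3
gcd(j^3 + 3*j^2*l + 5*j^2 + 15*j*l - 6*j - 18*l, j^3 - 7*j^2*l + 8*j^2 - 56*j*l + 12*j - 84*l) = j + 6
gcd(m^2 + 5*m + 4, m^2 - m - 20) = m + 4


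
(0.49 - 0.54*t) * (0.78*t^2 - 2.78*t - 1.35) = -0.4212*t^3 + 1.8834*t^2 - 0.6332*t - 0.6615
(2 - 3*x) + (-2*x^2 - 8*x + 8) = -2*x^2 - 11*x + 10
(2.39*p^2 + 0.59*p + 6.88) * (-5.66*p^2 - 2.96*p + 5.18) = -13.5274*p^4 - 10.4138*p^3 - 28.307*p^2 - 17.3086*p + 35.6384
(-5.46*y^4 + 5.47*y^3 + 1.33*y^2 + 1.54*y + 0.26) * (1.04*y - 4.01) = -5.6784*y^5 + 27.5834*y^4 - 20.5515*y^3 - 3.7317*y^2 - 5.905*y - 1.0426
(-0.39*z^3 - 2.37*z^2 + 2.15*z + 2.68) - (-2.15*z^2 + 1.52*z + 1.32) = -0.39*z^3 - 0.22*z^2 + 0.63*z + 1.36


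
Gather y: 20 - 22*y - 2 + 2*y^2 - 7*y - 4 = 2*y^2 - 29*y + 14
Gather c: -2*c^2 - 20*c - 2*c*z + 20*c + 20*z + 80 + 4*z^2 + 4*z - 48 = -2*c^2 - 2*c*z + 4*z^2 + 24*z + 32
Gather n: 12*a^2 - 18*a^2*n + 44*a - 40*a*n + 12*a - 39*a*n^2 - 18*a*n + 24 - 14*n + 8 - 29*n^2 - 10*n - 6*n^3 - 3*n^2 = 12*a^2 + 56*a - 6*n^3 + n^2*(-39*a - 32) + n*(-18*a^2 - 58*a - 24) + 32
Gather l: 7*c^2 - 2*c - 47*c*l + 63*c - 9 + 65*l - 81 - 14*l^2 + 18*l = 7*c^2 + 61*c - 14*l^2 + l*(83 - 47*c) - 90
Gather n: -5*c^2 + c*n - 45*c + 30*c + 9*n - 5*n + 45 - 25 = -5*c^2 - 15*c + n*(c + 4) + 20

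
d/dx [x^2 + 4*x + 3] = 2*x + 4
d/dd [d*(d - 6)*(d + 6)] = 3*d^2 - 36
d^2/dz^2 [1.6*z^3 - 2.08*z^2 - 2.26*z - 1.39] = 9.6*z - 4.16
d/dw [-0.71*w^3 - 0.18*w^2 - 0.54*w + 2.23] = -2.13*w^2 - 0.36*w - 0.54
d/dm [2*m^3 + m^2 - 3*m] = 6*m^2 + 2*m - 3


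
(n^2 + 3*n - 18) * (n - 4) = n^3 - n^2 - 30*n + 72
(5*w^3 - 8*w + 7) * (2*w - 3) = 10*w^4 - 15*w^3 - 16*w^2 + 38*w - 21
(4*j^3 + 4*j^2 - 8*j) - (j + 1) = 4*j^3 + 4*j^2 - 9*j - 1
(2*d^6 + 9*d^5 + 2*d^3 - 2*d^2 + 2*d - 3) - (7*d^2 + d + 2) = 2*d^6 + 9*d^5 + 2*d^3 - 9*d^2 + d - 5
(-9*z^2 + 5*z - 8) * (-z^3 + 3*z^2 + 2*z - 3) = 9*z^5 - 32*z^4 + 5*z^3 + 13*z^2 - 31*z + 24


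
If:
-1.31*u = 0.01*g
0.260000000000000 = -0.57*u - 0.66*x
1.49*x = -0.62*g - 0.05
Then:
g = 0.85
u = -0.01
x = -0.39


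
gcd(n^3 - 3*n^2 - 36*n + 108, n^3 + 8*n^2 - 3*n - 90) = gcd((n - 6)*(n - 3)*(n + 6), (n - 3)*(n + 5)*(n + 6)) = n^2 + 3*n - 18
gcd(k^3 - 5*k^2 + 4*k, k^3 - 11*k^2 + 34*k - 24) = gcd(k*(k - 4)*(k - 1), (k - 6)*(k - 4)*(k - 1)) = k^2 - 5*k + 4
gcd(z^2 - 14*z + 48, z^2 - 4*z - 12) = z - 6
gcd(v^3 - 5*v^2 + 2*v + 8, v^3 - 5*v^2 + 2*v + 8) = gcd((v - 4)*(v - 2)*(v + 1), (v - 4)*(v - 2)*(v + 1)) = v^3 - 5*v^2 + 2*v + 8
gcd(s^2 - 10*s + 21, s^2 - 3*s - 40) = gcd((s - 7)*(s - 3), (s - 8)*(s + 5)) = 1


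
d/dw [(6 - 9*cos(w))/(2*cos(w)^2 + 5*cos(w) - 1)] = 3*(-6*cos(w)^2 + 8*cos(w) + 7)*sin(w)/(5*cos(w) + cos(2*w))^2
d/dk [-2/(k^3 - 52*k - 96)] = 2*(3*k^2 - 52)/(-k^3 + 52*k + 96)^2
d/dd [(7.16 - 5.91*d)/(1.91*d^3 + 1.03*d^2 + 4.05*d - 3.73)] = (22.5762*d^3 - 34.9395*d^2 - 14.7496*d - 6.9537)/(3.6481*d^6 + 3.9346*d^5 + 16.5319*d^4 - 5.9056*d^3 + 8.7187*d^2 - 30.213*d + 13.9129)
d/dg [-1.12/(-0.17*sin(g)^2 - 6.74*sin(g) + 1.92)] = -(0.3808*sin(g) + 7.5488)*cos(g)/(0.17*sin(g)^2 + 6.74*sin(g) - 1.92)^2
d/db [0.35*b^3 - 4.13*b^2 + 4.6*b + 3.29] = 1.05*b^2 - 8.26*b + 4.6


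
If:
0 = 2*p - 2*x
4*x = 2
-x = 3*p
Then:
No Solution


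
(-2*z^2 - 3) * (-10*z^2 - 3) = 20*z^4 + 36*z^2 + 9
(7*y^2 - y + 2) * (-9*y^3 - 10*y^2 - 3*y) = -63*y^5 - 61*y^4 - 29*y^3 - 17*y^2 - 6*y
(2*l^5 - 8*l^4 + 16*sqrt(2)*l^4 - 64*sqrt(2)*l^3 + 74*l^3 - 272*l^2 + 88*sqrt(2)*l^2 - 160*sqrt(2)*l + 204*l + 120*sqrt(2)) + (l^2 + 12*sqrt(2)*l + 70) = 2*l^5 - 8*l^4 + 16*sqrt(2)*l^4 - 64*sqrt(2)*l^3 + 74*l^3 - 271*l^2 + 88*sqrt(2)*l^2 - 148*sqrt(2)*l + 204*l + 70 + 120*sqrt(2)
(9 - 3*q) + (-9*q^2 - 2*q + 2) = -9*q^2 - 5*q + 11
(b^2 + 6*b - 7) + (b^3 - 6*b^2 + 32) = b^3 - 5*b^2 + 6*b + 25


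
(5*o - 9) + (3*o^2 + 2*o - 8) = 3*o^2 + 7*o - 17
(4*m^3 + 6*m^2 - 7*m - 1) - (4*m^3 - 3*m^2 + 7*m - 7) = 9*m^2 - 14*m + 6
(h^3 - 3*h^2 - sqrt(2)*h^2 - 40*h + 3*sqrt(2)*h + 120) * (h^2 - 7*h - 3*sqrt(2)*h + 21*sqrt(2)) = h^5 - 10*h^4 - 4*sqrt(2)*h^4 - 13*h^3 + 40*sqrt(2)*h^3 + 36*sqrt(2)*h^2 + 340*h^2 - 1200*sqrt(2)*h - 714*h + 2520*sqrt(2)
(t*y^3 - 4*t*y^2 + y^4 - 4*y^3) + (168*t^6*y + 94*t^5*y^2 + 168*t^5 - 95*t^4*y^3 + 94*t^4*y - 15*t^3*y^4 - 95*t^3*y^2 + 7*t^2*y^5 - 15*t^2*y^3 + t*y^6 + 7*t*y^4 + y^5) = 168*t^6*y + 94*t^5*y^2 + 168*t^5 - 95*t^4*y^3 + 94*t^4*y - 15*t^3*y^4 - 95*t^3*y^2 + 7*t^2*y^5 - 15*t^2*y^3 + t*y^6 + 7*t*y^4 + t*y^3 - 4*t*y^2 + y^5 + y^4 - 4*y^3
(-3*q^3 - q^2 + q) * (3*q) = -9*q^4 - 3*q^3 + 3*q^2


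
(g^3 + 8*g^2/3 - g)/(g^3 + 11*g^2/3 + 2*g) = (3*g - 1)/(3*g + 2)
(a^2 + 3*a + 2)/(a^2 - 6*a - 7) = (a + 2)/(a - 7)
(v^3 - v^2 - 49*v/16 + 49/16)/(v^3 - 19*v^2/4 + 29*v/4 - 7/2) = (v + 7/4)/(v - 2)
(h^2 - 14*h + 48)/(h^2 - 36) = (h - 8)/(h + 6)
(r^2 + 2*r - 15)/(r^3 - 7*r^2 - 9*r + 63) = (r + 5)/(r^2 - 4*r - 21)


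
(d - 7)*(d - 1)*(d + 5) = d^3 - 3*d^2 - 33*d + 35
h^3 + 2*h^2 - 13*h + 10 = (h - 2)*(h - 1)*(h + 5)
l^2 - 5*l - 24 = (l - 8)*(l + 3)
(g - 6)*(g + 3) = g^2 - 3*g - 18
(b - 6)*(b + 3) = b^2 - 3*b - 18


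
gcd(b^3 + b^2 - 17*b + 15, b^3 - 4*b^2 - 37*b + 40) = b^2 + 4*b - 5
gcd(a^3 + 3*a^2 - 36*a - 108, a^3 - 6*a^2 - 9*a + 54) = a^2 - 3*a - 18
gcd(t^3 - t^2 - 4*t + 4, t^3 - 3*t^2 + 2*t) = t^2 - 3*t + 2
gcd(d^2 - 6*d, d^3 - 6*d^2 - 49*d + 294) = d - 6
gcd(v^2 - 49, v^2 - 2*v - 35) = v - 7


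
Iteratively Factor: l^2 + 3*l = (l + 3)*(l)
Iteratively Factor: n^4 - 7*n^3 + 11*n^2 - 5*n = (n)*(n^3 - 7*n^2 + 11*n - 5) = n*(n - 1)*(n^2 - 6*n + 5) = n*(n - 1)^2*(n - 5)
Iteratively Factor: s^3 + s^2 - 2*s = (s)*(s^2 + s - 2) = s*(s + 2)*(s - 1)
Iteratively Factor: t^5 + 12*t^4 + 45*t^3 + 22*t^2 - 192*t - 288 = (t + 4)*(t^4 + 8*t^3 + 13*t^2 - 30*t - 72) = (t + 4)^2*(t^3 + 4*t^2 - 3*t - 18) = (t - 2)*(t + 4)^2*(t^2 + 6*t + 9) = (t - 2)*(t + 3)*(t + 4)^2*(t + 3)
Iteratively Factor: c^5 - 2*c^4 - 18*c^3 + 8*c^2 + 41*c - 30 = (c + 2)*(c^4 - 4*c^3 - 10*c^2 + 28*c - 15) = (c - 1)*(c + 2)*(c^3 - 3*c^2 - 13*c + 15) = (c - 1)^2*(c + 2)*(c^2 - 2*c - 15) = (c - 1)^2*(c + 2)*(c + 3)*(c - 5)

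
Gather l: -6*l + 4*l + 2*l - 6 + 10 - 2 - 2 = 0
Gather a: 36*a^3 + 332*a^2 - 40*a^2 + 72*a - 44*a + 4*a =36*a^3 + 292*a^2 + 32*a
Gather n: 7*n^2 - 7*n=7*n^2 - 7*n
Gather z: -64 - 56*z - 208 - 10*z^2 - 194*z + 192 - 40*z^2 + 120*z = -50*z^2 - 130*z - 80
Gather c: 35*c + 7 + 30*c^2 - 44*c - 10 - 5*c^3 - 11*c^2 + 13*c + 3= -5*c^3 + 19*c^2 + 4*c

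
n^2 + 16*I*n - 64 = (n + 8*I)^2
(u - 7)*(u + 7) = u^2 - 49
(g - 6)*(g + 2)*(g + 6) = g^3 + 2*g^2 - 36*g - 72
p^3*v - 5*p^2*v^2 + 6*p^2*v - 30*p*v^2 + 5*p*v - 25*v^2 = (p + 5)*(p - 5*v)*(p*v + v)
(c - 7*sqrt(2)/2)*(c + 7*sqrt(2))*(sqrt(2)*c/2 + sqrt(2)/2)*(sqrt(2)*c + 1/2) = c^4 + c^3 + 15*sqrt(2)*c^3/4 - 189*c^2/4 + 15*sqrt(2)*c^2/4 - 189*c/4 - 49*sqrt(2)*c/4 - 49*sqrt(2)/4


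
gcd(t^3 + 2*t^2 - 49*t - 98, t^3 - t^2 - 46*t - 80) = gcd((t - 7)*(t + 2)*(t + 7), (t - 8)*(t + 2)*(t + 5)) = t + 2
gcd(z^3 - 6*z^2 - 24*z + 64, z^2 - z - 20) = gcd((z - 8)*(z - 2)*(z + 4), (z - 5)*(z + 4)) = z + 4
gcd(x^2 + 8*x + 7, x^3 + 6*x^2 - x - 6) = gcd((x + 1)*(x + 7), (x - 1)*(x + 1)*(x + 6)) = x + 1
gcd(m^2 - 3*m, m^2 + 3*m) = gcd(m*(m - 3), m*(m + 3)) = m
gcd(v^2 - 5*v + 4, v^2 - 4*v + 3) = v - 1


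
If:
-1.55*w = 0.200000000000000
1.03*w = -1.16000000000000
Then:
No Solution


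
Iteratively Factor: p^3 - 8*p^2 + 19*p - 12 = (p - 4)*(p^2 - 4*p + 3) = (p - 4)*(p - 1)*(p - 3)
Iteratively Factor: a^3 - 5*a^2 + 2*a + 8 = (a - 2)*(a^2 - 3*a - 4) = (a - 4)*(a - 2)*(a + 1)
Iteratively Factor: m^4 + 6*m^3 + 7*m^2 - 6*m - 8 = (m + 4)*(m^3 + 2*m^2 - m - 2) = (m + 1)*(m + 4)*(m^2 + m - 2) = (m + 1)*(m + 2)*(m + 4)*(m - 1)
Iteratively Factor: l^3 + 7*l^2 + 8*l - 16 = (l + 4)*(l^2 + 3*l - 4) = (l + 4)^2*(l - 1)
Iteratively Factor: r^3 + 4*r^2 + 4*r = (r + 2)*(r^2 + 2*r) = r*(r + 2)*(r + 2)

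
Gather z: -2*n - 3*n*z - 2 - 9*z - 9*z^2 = -2*n - 9*z^2 + z*(-3*n - 9) - 2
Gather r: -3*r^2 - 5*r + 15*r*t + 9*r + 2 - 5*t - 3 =-3*r^2 + r*(15*t + 4) - 5*t - 1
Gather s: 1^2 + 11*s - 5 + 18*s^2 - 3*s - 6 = 18*s^2 + 8*s - 10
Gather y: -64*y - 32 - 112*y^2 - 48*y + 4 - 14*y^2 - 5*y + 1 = -126*y^2 - 117*y - 27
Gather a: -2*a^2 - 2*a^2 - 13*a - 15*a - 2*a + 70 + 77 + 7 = -4*a^2 - 30*a + 154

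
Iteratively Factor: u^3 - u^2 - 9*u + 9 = (u - 3)*(u^2 + 2*u - 3) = (u - 3)*(u - 1)*(u + 3)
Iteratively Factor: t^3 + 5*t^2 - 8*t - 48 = (t + 4)*(t^2 + t - 12) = (t + 4)^2*(t - 3)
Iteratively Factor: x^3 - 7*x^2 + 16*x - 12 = (x - 2)*(x^2 - 5*x + 6) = (x - 3)*(x - 2)*(x - 2)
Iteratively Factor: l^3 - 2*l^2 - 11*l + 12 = (l - 1)*(l^2 - l - 12) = (l - 4)*(l - 1)*(l + 3)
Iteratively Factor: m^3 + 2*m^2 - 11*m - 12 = (m - 3)*(m^2 + 5*m + 4) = (m - 3)*(m + 4)*(m + 1)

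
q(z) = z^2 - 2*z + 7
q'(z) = 2*z - 2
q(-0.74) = 9.03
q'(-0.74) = -3.48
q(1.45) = 6.20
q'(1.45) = 0.90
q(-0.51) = 8.28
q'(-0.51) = -3.02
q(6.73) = 38.83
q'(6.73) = 11.46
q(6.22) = 33.25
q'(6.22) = 10.44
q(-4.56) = 36.91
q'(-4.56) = -11.12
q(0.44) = 6.31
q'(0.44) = -1.12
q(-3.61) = 27.25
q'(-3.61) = -9.22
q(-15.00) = 262.00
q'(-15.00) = -32.00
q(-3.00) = 22.00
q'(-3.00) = -8.00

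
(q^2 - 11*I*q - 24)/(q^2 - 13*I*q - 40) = (q - 3*I)/(q - 5*I)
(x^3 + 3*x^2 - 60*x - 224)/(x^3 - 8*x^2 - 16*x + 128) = (x + 7)/(x - 4)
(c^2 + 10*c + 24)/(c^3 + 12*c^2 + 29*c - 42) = (c + 4)/(c^2 + 6*c - 7)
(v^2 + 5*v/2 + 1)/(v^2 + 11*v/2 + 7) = (2*v + 1)/(2*v + 7)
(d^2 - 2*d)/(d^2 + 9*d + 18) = d*(d - 2)/(d^2 + 9*d + 18)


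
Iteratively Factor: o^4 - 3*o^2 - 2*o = (o + 1)*(o^3 - o^2 - 2*o) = (o - 2)*(o + 1)*(o^2 + o) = (o - 2)*(o + 1)^2*(o)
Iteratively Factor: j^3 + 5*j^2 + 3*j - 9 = (j + 3)*(j^2 + 2*j - 3) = (j + 3)^2*(j - 1)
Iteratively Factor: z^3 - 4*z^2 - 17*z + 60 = (z - 3)*(z^2 - z - 20) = (z - 5)*(z - 3)*(z + 4)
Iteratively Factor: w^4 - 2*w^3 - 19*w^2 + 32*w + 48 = (w - 4)*(w^3 + 2*w^2 - 11*w - 12) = (w - 4)*(w + 4)*(w^2 - 2*w - 3) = (w - 4)*(w + 1)*(w + 4)*(w - 3)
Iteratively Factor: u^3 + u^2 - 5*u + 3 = (u + 3)*(u^2 - 2*u + 1) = (u - 1)*(u + 3)*(u - 1)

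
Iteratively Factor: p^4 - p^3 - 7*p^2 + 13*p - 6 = (p + 3)*(p^3 - 4*p^2 + 5*p - 2) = (p - 2)*(p + 3)*(p^2 - 2*p + 1) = (p - 2)*(p - 1)*(p + 3)*(p - 1)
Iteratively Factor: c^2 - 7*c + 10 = (c - 5)*(c - 2)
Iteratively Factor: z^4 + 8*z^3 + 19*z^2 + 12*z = (z + 1)*(z^3 + 7*z^2 + 12*z) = (z + 1)*(z + 3)*(z^2 + 4*z) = z*(z + 1)*(z + 3)*(z + 4)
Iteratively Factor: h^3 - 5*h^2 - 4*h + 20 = (h - 2)*(h^2 - 3*h - 10) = (h - 5)*(h - 2)*(h + 2)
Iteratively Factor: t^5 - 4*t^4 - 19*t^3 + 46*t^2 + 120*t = (t + 2)*(t^4 - 6*t^3 - 7*t^2 + 60*t) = (t + 2)*(t + 3)*(t^3 - 9*t^2 + 20*t) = (t - 5)*(t + 2)*(t + 3)*(t^2 - 4*t) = t*(t - 5)*(t + 2)*(t + 3)*(t - 4)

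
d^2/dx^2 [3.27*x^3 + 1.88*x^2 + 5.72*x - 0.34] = 19.62*x + 3.76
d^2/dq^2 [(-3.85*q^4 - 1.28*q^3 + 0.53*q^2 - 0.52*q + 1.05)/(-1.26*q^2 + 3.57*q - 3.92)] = (12.22452*q^6 - 103.90842*q^5 + 408.50271*q^4 - 845.189436*q^3 + 608.155464*q^2 + 130.942308*q - 18.126178)/(2.000376*q^6 - 17.003196*q^5 + 66.845898*q^4 - 151.296957*q^3 + 207.965016*q^2 - 164.574144*q + 60.236288)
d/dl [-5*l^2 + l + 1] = 1 - 10*l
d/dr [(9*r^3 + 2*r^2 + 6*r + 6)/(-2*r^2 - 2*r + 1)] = (-18*r^4 - 36*r^3 + 35*r^2 + 28*r + 18)/(4*r^4 + 8*r^3 - 4*r + 1)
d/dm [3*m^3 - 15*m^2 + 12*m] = 9*m^2 - 30*m + 12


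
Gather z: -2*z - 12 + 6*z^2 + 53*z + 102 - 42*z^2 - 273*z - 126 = -36*z^2 - 222*z - 36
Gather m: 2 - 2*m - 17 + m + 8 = -m - 7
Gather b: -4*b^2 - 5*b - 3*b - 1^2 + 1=-4*b^2 - 8*b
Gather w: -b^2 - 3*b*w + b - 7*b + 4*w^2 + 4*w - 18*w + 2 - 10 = -b^2 - 6*b + 4*w^2 + w*(-3*b - 14) - 8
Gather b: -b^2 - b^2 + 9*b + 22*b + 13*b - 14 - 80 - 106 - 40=-2*b^2 + 44*b - 240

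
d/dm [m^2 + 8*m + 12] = 2*m + 8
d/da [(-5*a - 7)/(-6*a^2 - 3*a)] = (-10*a^2 - 28*a - 7)/(3*a^2*(4*a^2 + 4*a + 1))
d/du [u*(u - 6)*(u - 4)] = 3*u^2 - 20*u + 24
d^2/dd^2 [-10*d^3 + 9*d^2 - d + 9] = 18 - 60*d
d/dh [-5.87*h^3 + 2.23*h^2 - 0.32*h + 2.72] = -17.61*h^2 + 4.46*h - 0.32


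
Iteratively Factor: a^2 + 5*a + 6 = (a + 2)*(a + 3)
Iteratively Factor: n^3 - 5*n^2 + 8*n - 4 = (n - 1)*(n^2 - 4*n + 4) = (n - 2)*(n - 1)*(n - 2)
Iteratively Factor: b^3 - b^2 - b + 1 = (b - 1)*(b^2 - 1) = (b - 1)^2*(b + 1)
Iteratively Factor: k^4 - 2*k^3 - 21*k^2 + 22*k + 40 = (k - 2)*(k^3 - 21*k - 20) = (k - 2)*(k + 4)*(k^2 - 4*k - 5) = (k - 5)*(k - 2)*(k + 4)*(k + 1)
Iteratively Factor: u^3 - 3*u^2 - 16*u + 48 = (u - 4)*(u^2 + u - 12) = (u - 4)*(u - 3)*(u + 4)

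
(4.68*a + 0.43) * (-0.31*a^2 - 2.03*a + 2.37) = -1.4508*a^3 - 9.6337*a^2 + 10.2187*a + 1.0191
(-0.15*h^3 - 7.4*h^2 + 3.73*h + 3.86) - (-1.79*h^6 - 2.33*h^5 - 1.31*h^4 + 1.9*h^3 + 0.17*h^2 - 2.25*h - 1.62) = 1.79*h^6 + 2.33*h^5 + 1.31*h^4 - 2.05*h^3 - 7.57*h^2 + 5.98*h + 5.48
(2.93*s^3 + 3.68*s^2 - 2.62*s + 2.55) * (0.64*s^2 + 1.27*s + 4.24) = 1.8752*s^5 + 6.0763*s^4 + 15.42*s^3 + 13.9078*s^2 - 7.8703*s + 10.812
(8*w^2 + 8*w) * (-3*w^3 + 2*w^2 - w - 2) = -24*w^5 - 8*w^4 + 8*w^3 - 24*w^2 - 16*w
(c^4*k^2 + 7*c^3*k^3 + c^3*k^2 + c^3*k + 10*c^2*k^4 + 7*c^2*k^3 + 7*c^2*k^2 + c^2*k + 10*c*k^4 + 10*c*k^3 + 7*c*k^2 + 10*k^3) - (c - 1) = c^4*k^2 + 7*c^3*k^3 + c^3*k^2 + c^3*k + 10*c^2*k^4 + 7*c^2*k^3 + 7*c^2*k^2 + c^2*k + 10*c*k^4 + 10*c*k^3 + 7*c*k^2 - c + 10*k^3 + 1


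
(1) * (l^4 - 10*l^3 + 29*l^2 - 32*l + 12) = l^4 - 10*l^3 + 29*l^2 - 32*l + 12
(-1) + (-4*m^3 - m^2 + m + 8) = -4*m^3 - m^2 + m + 7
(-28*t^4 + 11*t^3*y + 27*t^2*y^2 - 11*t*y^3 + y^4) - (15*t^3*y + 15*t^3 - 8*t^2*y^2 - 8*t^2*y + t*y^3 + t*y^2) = -28*t^4 - 4*t^3*y - 15*t^3 + 35*t^2*y^2 + 8*t^2*y - 12*t*y^3 - t*y^2 + y^4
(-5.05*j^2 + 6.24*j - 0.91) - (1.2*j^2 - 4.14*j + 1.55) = -6.25*j^2 + 10.38*j - 2.46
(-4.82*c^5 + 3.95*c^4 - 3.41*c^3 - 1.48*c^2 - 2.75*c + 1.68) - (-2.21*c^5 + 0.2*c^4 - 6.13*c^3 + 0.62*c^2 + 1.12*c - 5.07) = -2.61*c^5 + 3.75*c^4 + 2.72*c^3 - 2.1*c^2 - 3.87*c + 6.75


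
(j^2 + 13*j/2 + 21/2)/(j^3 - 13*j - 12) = (j + 7/2)/(j^2 - 3*j - 4)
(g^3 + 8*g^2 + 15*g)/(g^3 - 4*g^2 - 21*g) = (g + 5)/(g - 7)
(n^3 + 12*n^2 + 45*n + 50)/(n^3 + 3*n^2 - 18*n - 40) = (n + 5)/(n - 4)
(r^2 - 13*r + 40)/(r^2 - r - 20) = (r - 8)/(r + 4)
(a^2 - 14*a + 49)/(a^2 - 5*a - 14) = (a - 7)/(a + 2)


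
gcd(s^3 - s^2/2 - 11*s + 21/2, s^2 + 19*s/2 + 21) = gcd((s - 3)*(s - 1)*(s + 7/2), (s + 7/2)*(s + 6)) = s + 7/2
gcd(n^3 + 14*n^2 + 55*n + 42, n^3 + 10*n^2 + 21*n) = n + 7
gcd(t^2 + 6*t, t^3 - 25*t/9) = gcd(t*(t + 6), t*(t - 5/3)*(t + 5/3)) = t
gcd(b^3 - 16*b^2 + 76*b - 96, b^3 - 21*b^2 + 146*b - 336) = b^2 - 14*b + 48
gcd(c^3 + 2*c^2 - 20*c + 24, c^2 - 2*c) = c - 2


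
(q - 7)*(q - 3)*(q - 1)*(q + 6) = q^4 - 5*q^3 - 35*q^2 + 165*q - 126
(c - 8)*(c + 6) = c^2 - 2*c - 48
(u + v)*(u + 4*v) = u^2 + 5*u*v + 4*v^2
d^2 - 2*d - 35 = (d - 7)*(d + 5)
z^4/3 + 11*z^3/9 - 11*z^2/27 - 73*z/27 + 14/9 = (z/3 + 1)*(z - 1)*(z - 2/3)*(z + 7/3)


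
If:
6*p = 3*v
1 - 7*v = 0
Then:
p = 1/14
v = 1/7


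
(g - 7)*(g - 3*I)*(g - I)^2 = g^4 - 7*g^3 - 5*I*g^3 - 7*g^2 + 35*I*g^2 + 49*g + 3*I*g - 21*I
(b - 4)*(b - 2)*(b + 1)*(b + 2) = b^4 - 3*b^3 - 8*b^2 + 12*b + 16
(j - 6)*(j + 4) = j^2 - 2*j - 24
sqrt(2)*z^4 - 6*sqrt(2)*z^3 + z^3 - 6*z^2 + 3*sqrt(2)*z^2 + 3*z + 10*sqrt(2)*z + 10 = (z - 5)*(z - 2)*(z + sqrt(2)/2)*(sqrt(2)*z + sqrt(2))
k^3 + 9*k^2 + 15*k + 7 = (k + 1)^2*(k + 7)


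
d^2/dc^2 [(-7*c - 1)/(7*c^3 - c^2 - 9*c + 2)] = 2*(-(7*c + 1)*(-21*c^2 + 2*c + 9)^2 + (147*c^2 - 14*c + (7*c + 1)*(21*c - 1) - 63)*(7*c^3 - c^2 - 9*c + 2))/(7*c^3 - c^2 - 9*c + 2)^3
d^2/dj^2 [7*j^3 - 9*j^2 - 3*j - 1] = 42*j - 18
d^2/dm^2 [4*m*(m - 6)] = 8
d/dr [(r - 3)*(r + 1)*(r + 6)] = 3*r^2 + 8*r - 15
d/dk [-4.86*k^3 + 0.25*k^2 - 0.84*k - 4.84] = -14.58*k^2 + 0.5*k - 0.84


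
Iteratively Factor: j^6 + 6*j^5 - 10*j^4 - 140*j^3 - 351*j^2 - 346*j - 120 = (j - 5)*(j^5 + 11*j^4 + 45*j^3 + 85*j^2 + 74*j + 24) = (j - 5)*(j + 4)*(j^4 + 7*j^3 + 17*j^2 + 17*j + 6) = (j - 5)*(j + 1)*(j + 4)*(j^3 + 6*j^2 + 11*j + 6) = (j - 5)*(j + 1)*(j + 3)*(j + 4)*(j^2 + 3*j + 2) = (j - 5)*(j + 1)^2*(j + 3)*(j + 4)*(j + 2)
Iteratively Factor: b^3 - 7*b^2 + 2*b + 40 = (b - 5)*(b^2 - 2*b - 8) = (b - 5)*(b - 4)*(b + 2)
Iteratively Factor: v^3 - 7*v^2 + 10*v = (v)*(v^2 - 7*v + 10) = v*(v - 2)*(v - 5)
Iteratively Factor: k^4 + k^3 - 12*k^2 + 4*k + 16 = (k - 2)*(k^3 + 3*k^2 - 6*k - 8) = (k - 2)*(k + 4)*(k^2 - k - 2) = (k - 2)^2*(k + 4)*(k + 1)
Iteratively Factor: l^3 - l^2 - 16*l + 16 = (l + 4)*(l^2 - 5*l + 4) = (l - 1)*(l + 4)*(l - 4)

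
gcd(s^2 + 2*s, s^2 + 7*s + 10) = s + 2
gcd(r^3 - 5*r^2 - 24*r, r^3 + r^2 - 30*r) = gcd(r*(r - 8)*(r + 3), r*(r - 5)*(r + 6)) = r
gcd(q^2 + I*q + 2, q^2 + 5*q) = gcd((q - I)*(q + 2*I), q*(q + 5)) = 1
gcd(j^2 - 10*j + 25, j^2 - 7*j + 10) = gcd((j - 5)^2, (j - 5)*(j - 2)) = j - 5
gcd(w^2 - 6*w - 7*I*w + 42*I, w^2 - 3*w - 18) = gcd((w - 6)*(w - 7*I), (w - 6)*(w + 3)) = w - 6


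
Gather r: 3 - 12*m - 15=-12*m - 12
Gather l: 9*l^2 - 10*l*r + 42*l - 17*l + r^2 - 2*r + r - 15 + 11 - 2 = 9*l^2 + l*(25 - 10*r) + r^2 - r - 6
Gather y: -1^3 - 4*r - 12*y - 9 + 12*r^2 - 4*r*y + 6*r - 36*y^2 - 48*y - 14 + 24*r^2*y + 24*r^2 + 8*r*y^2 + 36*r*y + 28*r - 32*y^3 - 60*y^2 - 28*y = 36*r^2 + 30*r - 32*y^3 + y^2*(8*r - 96) + y*(24*r^2 + 32*r - 88) - 24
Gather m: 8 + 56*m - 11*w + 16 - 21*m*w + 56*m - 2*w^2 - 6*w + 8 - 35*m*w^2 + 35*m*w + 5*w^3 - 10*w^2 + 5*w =m*(-35*w^2 + 14*w + 112) + 5*w^3 - 12*w^2 - 12*w + 32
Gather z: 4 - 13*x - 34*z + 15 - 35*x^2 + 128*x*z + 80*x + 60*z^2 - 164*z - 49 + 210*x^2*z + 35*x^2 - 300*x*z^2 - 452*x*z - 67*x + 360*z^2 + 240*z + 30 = z^2*(420 - 300*x) + z*(210*x^2 - 324*x + 42)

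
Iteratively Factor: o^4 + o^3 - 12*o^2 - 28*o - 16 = (o + 1)*(o^3 - 12*o - 16) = (o - 4)*(o + 1)*(o^2 + 4*o + 4) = (o - 4)*(o + 1)*(o + 2)*(o + 2)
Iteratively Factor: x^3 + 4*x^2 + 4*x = (x + 2)*(x^2 + 2*x) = (x + 2)^2*(x)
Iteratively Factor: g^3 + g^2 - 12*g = (g + 4)*(g^2 - 3*g) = (g - 3)*(g + 4)*(g)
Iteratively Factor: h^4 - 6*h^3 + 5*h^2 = (h - 1)*(h^3 - 5*h^2) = h*(h - 1)*(h^2 - 5*h) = h*(h - 5)*(h - 1)*(h)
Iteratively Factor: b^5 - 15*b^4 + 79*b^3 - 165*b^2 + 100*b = (b - 5)*(b^4 - 10*b^3 + 29*b^2 - 20*b) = b*(b - 5)*(b^3 - 10*b^2 + 29*b - 20) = b*(b - 5)*(b - 1)*(b^2 - 9*b + 20) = b*(b - 5)*(b - 4)*(b - 1)*(b - 5)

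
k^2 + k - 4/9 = (k - 1/3)*(k + 4/3)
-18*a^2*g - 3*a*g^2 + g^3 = g*(-6*a + g)*(3*a + g)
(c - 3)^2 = c^2 - 6*c + 9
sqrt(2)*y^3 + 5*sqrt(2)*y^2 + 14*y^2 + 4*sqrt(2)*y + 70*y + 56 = (y + 4)*(y + 7*sqrt(2))*(sqrt(2)*y + sqrt(2))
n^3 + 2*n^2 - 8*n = n*(n - 2)*(n + 4)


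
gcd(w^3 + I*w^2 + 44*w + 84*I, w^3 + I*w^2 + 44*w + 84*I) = w^3 + I*w^2 + 44*w + 84*I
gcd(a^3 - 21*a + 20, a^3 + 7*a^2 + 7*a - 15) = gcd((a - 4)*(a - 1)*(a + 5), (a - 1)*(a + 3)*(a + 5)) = a^2 + 4*a - 5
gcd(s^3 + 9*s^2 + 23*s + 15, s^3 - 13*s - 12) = s^2 + 4*s + 3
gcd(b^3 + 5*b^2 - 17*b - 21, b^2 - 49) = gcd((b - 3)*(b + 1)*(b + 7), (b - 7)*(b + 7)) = b + 7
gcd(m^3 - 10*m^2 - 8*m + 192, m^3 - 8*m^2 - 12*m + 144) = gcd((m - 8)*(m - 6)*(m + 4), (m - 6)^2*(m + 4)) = m^2 - 2*m - 24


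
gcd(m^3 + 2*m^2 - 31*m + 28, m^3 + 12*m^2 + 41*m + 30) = 1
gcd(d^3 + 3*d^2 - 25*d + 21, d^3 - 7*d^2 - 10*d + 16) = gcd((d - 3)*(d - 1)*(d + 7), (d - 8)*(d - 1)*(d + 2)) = d - 1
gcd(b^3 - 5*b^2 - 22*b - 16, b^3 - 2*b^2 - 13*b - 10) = b^2 + 3*b + 2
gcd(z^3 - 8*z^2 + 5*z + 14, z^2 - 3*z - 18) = 1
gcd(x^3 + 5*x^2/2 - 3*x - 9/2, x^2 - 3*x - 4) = x + 1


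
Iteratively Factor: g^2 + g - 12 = (g + 4)*(g - 3)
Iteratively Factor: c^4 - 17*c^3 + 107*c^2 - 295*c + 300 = (c - 4)*(c^3 - 13*c^2 + 55*c - 75) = (c - 4)*(c - 3)*(c^2 - 10*c + 25) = (c - 5)*(c - 4)*(c - 3)*(c - 5)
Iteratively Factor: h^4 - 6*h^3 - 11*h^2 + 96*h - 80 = (h + 4)*(h^3 - 10*h^2 + 29*h - 20) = (h - 5)*(h + 4)*(h^2 - 5*h + 4) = (h - 5)*(h - 1)*(h + 4)*(h - 4)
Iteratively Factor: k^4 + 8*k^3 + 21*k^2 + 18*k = (k + 3)*(k^3 + 5*k^2 + 6*k) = (k + 3)^2*(k^2 + 2*k) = (k + 2)*(k + 3)^2*(k)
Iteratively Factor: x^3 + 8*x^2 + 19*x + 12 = (x + 3)*(x^2 + 5*x + 4) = (x + 3)*(x + 4)*(x + 1)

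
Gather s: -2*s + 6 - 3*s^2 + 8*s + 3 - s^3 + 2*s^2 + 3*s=-s^3 - s^2 + 9*s + 9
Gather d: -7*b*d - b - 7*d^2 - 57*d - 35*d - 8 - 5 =-b - 7*d^2 + d*(-7*b - 92) - 13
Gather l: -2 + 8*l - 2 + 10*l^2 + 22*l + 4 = 10*l^2 + 30*l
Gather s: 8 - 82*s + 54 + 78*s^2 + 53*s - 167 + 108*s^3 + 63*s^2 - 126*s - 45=108*s^3 + 141*s^2 - 155*s - 150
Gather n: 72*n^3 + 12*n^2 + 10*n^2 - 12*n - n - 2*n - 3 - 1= 72*n^3 + 22*n^2 - 15*n - 4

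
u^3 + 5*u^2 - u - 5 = (u - 1)*(u + 1)*(u + 5)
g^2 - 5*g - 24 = (g - 8)*(g + 3)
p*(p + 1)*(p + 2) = p^3 + 3*p^2 + 2*p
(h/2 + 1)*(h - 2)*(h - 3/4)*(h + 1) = h^4/2 + h^3/8 - 19*h^2/8 - h/2 + 3/2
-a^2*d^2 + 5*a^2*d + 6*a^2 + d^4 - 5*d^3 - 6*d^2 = (-a + d)*(a + d)*(d - 6)*(d + 1)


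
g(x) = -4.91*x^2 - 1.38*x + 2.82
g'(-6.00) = 57.54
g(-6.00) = -165.66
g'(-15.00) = 145.92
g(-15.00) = -1081.23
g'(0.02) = -1.58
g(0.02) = 2.79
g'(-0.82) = 6.67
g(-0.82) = 0.65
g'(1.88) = -19.84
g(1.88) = -17.13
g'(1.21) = -13.26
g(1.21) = -6.04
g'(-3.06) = 28.67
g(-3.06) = -38.93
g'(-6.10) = 58.52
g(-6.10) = -171.46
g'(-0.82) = 6.67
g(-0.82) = 0.65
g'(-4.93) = 47.03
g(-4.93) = -109.71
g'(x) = -9.82*x - 1.38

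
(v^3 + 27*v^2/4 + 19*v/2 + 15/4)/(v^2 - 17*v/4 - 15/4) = (v^2 + 6*v + 5)/(v - 5)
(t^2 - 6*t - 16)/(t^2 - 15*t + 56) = (t + 2)/(t - 7)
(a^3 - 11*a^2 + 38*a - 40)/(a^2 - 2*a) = a - 9 + 20/a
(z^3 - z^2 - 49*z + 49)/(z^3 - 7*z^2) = 1 + 6/z - 7/z^2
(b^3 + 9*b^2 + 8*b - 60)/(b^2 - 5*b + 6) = (b^2 + 11*b + 30)/(b - 3)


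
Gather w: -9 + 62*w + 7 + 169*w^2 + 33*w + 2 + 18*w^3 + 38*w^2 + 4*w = 18*w^3 + 207*w^2 + 99*w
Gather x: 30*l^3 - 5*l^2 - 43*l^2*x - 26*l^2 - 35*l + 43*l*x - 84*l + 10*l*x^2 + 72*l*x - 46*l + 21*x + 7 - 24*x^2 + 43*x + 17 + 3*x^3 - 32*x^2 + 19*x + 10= 30*l^3 - 31*l^2 - 165*l + 3*x^3 + x^2*(10*l - 56) + x*(-43*l^2 + 115*l + 83) + 34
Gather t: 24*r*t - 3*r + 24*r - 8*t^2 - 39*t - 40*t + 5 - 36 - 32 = 21*r - 8*t^2 + t*(24*r - 79) - 63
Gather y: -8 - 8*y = -8*y - 8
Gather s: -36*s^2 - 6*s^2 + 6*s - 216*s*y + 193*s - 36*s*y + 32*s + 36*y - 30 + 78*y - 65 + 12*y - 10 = -42*s^2 + s*(231 - 252*y) + 126*y - 105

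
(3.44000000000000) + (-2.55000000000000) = 0.890000000000000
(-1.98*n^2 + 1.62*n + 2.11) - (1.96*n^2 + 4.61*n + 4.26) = -3.94*n^2 - 2.99*n - 2.15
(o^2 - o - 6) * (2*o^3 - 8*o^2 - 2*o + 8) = 2*o^5 - 10*o^4 - 6*o^3 + 58*o^2 + 4*o - 48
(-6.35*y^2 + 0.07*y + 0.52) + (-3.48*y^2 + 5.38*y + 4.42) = -9.83*y^2 + 5.45*y + 4.94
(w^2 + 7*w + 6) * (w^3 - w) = w^5 + 7*w^4 + 5*w^3 - 7*w^2 - 6*w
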